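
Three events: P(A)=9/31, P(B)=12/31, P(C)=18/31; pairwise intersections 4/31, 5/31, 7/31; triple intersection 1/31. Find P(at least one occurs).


P(A∪B∪C) = P(A)+P(B)+P(C) - P(AB)-P(AC)-P(BC) + P(ABC)
= 9/31+12/31+18/31 - 4/31-5/31-7/31 + 1/31
= 24/31

24/31


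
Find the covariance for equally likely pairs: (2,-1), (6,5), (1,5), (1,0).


E[X]=5/2, E[Y]=9/4, E[XY]=33/4
Cov(X,Y) = E[XY] - E[X]E[Y] = 33/4 - 5/2*9/4 = 21/8

21/8


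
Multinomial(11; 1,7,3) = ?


11! = 39916800
Denominator: 1!=1 * 7!=5040 * 3!=6
Coefficient = 39916800 / 30240 = 1320

1320


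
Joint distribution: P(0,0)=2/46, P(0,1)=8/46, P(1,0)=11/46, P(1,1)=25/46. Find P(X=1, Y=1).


Read from table: P(X=1, Y=1) = 25/46

25/46


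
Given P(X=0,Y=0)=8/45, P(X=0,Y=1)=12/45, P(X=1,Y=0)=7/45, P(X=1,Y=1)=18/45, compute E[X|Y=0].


P(Y=0) = 15/45
E[X|Y=0] = (0*8 + 1*7)/15 = 7/15

7/15


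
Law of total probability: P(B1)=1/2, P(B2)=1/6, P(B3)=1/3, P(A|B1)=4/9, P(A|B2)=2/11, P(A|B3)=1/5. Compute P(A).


P(A) = P(A|B1)P(B1) + P(A|B2)P(B2) + P(A|B3)P(B3)
= 4/9*1/2 + 2/11*1/6 + 1/5*1/3
= 2/9 + 1/33 + 1/15 = 158/495

158/495


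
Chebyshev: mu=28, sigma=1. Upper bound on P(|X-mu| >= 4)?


k = 4/1 = 4
Chebyshev: P(|X-mu| >= k*sigma) <= 1/k^2 = 1/4^2 = 1/16

1/16


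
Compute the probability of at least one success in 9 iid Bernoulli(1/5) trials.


P(at least one) = 1 - P(none)
P(none) = (1 - 1/5)^9 = (4/5)^9 = 262144/1953125
P(at least one) = 1 - 262144/1953125 = 1690981/1953125

1690981/1953125


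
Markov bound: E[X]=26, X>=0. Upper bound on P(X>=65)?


Markov: P(X >= a) <= E[X]/a
P(X >= 65) <= 26/65 = 2/5

2/5


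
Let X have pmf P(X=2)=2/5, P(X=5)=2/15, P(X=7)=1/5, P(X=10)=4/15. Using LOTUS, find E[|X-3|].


E[|X-3|] = sum(g(x)*P(x))
= 1*2/5 + 2*2/15 + 4*1/5 + 7*4/15
= 10/3

10/3


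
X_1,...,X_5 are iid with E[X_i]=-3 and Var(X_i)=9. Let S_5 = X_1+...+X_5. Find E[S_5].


E[S_n] = n*E[X_1] = 5*-3 = -15

-15


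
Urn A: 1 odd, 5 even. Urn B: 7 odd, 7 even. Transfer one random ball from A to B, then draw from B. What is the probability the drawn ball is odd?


P(transfer odd) = 1/6; P(transfer even) = 5/6
If odd transferred: Urn II has 8 odd of 15, so P(odd|odd moved) = 8/15
If even transferred: Urn II has 7 odd of 15, so P(odd|even moved) = 7/15
By total probability: P(odd) = 1/6*8/15 + 5/6*7/15 = 43/90

43/90


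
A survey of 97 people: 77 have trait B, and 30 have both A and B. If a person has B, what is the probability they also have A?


P(A|B) = P(A∩B)/P(B) = (30/97)/(77/97) = 30/77

30/77


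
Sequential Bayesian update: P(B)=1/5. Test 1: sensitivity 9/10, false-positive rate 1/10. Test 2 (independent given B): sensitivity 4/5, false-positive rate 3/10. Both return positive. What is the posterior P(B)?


After test 1: P(+) = 9/10*1/5 + 1/10*4/5 = 13/50
P(B|+) = (9/50)/(13/50) = 9/13
After test 2 (use post1 as new prior): P(+) = 4/5*9/13 + 3/10*4/13 = 42/65
P(B|+,+) = (36/65)/(42/65) = 6/7

6/7


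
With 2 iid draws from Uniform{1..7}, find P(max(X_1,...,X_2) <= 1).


P(max <= 1) = P(all X_i <= 1) = (P(X_1 <= 1))^2
= (1/7)^2 = 1/49

1/49


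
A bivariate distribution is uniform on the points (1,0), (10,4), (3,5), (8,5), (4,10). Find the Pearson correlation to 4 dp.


Cov(X,Y) = 2.0400, Var(X) = 10.9600, Var(Y) = 10.1600
rho = Cov/(sqrt(VarX)*sqrt(VarY)) = 0.1933

0.1933


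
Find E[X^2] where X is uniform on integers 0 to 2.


E[X^2] = (1/3) * sum(x^2 for x=0..2)
= 5/3

5/3


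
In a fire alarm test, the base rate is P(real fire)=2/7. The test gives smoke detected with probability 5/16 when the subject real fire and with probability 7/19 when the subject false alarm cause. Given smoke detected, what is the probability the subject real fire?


P(A) = P(A|B)P(B) + P(A|B')P(B') = 5/16*2/7 + 7/19*5/7 = 375/1064
P(B|A) = P(A|B)P(B)/P(A) = (5/56)/(375/1064) = 19/75

19/75


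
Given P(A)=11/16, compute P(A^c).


P(A') = 1 - P(A) = 1 - 11/16 = 5/16

5/16


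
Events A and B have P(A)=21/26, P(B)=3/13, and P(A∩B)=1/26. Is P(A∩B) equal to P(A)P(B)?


P(A)*P(B) = 21/26*3/13 = 63/338
P(A∩B) = 1/26 != 63/338, so not independent

No, A and B are not independent


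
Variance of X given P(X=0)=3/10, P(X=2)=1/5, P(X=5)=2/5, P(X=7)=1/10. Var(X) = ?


E[X] = 31/10, E[X^2] = 157/10
Var(X) = E[X^2] - (E[X])^2 = 157/10 - (31/10)^2 = 609/100

609/100


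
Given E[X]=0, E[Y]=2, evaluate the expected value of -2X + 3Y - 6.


E[-2X + 3Y - 6] = -2*E[X] + 3*E[Y] - 6
= (-2)*(0) + (3)*(2) + (-6)
= 0 + 6 - 6 = 0

0


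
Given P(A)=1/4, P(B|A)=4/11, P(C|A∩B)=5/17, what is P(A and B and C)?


P(A∩B∩C) = P(A) * P(B|A) * P(C|A∩B)
= 1/4 * 4/11 * 5/17
= 1/11 * 5/17 = 5/187

5/187


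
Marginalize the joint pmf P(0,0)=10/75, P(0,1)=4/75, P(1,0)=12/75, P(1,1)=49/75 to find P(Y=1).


P(Y=1) = P(0,1)+P(1,1) = 4/75 + 49/75 = 53/75

53/75


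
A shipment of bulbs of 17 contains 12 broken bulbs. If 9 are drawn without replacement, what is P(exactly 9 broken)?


P(X=9) = C(12,9)*C(5,0) / C(17,9)
= 220*1 / 24310
= 220/24310 = 2/221

2/221


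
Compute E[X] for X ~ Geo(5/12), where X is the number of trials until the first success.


For geometric (trials until first success), E[X] = 1/p = 1/(5/12) = 12/5

12/5


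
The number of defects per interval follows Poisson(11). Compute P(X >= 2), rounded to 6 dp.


P(X>=2) = 1 - P(X<=1) = 1 - (e^(-11)*11^0/0! + e^(-11)*11^1/1!)
≈ 1 - (0.0000167017 + 0.0001837187)
= 1 - 0.0002004204 = 0.9997995796
≈ 0.999800

0.999800


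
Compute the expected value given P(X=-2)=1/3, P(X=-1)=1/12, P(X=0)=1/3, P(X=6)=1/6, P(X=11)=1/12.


E[X] = sum(x * P(x))
= -2*1/3 - 1*1/12 + 0*1/3 + 6*1/6 + 11*1/12
= 7/6

7/6


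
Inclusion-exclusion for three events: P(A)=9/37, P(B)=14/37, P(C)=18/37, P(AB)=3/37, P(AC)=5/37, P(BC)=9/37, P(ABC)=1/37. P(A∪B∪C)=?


P(A∪B∪C) = P(A)+P(B)+P(C) - P(AB)-P(AC)-P(BC) + P(ABC)
= 9/37+14/37+18/37 - 3/37-5/37-9/37 + 1/37
= 25/37

25/37


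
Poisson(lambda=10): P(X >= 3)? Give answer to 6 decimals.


P(X>=3) = 1 - P(X<=2) = 1 - (e^(-10)*10^0/0! + e^(-10)*10^1/1! + e^(-10)*10^2/2!)
≈ 1 - (0.0000453999 + 0.0004539993 + 0.0022699965)
= 1 - 0.0027693957 = 0.9972306043
≈ 0.997231

0.997231


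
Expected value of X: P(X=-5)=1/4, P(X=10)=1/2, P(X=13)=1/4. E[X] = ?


E[X] = sum(x * P(x))
= -5*1/4 + 10*1/2 + 13*1/4
= 7

7


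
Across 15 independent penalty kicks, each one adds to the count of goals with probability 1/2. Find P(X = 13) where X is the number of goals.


P(X=13) = C(15,13) * p^13 * (1-p)^2
= 105 * 1/8192 * 1/4
= 105/32768

105/32768


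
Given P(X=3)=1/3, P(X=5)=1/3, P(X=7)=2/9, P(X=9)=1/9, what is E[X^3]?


E[X^3] = sum(g(x)*P(x))
= 27*1/3 + 125*1/3 + 343*2/9 + 729*1/9
= 1871/9

1871/9


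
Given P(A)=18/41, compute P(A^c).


P(A') = 1 - P(A) = 1 - 18/41 = 23/41

23/41


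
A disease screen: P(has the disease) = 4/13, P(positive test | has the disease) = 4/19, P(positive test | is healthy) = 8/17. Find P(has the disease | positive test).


P(A) = P(A|B)P(B) + P(A|B')P(B') = 4/19*4/13 + 8/17*9/13 = 1640/4199
P(B|A) = P(A|B)P(B)/P(A) = (16/247)/(1640/4199) = 34/205

34/205


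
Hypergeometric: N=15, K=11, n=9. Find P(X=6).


P(X=6) = C(11,6)*C(4,3) / C(15,9)
= 462*4 / 5005
= 1848/5005 = 24/65

24/65


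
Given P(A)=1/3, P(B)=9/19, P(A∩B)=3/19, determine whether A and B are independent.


P(A)*P(B) = 1/3*9/19 = 3/19
P(A∩B) = 3/19, which equals P(A)P(B), so independent

Yes, A and B are independent


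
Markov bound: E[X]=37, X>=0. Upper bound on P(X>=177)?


Markov: P(X >= a) <= E[X]/a
P(X >= 177) <= 37/177

37/177


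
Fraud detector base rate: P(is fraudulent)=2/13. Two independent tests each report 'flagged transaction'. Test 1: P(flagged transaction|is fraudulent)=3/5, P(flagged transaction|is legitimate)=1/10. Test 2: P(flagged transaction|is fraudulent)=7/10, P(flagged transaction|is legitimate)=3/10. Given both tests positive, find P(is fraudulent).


After test 1: P(+) = 3/5*2/13 + 1/10*11/13 = 23/130
P(B|+) = (6/65)/(23/130) = 12/23
After test 2 (use post1 as new prior): P(+) = 7/10*12/23 + 3/10*11/23 = 117/230
P(B|+,+) = (42/115)/(117/230) = 28/39

28/39


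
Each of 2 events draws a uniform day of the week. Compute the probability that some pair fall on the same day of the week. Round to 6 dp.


P(all different) = prod((7-i)/7 for i=0..1) = 0.857143
P(at least one match) = 1 - 0.857143 = 0.142857

0.142857


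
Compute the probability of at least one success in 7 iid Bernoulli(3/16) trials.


P(at least one) = 1 - P(none)
P(none) = (1 - 3/16)^7 = (13/16)^7 = 62748517/268435456
P(at least one) = 1 - 62748517/268435456 = 205686939/268435456

205686939/268435456


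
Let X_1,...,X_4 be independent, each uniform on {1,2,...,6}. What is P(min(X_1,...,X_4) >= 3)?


P(min >= 3) = P(all X_i >= 3) = (P(X_1 >= 3))^4
= (4/6)^4 = (2/3)^4 = 16/81

16/81


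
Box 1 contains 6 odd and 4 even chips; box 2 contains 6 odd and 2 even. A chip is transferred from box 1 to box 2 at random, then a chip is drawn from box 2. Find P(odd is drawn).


P(transfer odd) = 6/10 = 3/5; P(transfer even) = 2/5
If odd transferred: Urn II has 7 odd of 9, so P(odd|odd moved) = 7/9
If even transferred: Urn II has 6 odd of 9, so P(odd|even moved) = 2/3
By total probability: P(odd) = 3/5*7/9 + 2/5*2/3 = 11/15

11/15


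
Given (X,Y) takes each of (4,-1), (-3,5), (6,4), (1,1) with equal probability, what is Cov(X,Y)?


E[X]=2, E[Y]=9/4, E[XY]=3/2
Cov(X,Y) = E[XY] - E[X]E[Y] = 3/2 - 2*9/4 = -3

-3


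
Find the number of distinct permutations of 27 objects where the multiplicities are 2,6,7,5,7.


27! = 10888869450418352160768000000
Denominator: 2!=2 * 6!=720 * 7!=5040 * 5!=120 * 7!=5040
Coefficient = 10888869450418352160768000000 / 4389396480000 = 2480721324681600

2480721324681600


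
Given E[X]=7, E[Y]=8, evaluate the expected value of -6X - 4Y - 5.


E[-6X - 4Y - 5] = -6*E[X] - 4*E[Y] - 5
= (-6)*(7) + (-4)*(8) + (-5)
= -42 - 32 - 5 = -79

-79


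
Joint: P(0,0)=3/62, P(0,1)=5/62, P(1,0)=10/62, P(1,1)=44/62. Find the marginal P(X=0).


P(X=0) = P(0,0)+P(0,1) = 3/62 + 5/62 = 8/62 = 4/31

4/31


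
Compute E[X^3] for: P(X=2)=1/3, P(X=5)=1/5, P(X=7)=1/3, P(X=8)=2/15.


E[X^3] = sum(x^3 * P(x))
= 8*1/3 + 125*1/5 + 343*1/3 + 512*2/15
= 3154/15

3154/15


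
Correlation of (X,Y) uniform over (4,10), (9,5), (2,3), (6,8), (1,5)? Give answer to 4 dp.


Cov(X,Y) = 1.5200, Var(X) = 8.2400, Var(Y) = 6.1600
rho = Cov/(sqrt(VarX)*sqrt(VarY)) = 0.2133

0.2133


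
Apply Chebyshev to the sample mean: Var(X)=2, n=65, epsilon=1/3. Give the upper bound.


Var(Xbar) = Var(X)/n = 2/65
Chebyshev: P(|Xbar-mu| >= 1/3) <= Var(Xbar)/(1/3)^2 = (2/65)/(1/9) = 18/65

18/65


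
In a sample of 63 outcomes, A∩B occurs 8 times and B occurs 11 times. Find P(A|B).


P(A|B) = P(A∩B)/P(B) = (8/63)/(11/63) = 8/11

8/11


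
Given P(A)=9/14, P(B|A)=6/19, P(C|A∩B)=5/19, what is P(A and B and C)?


P(A∩B∩C) = P(A) * P(B|A) * P(C|A∩B)
= 9/14 * 6/19 * 5/19
= 27/133 * 5/19 = 135/2527

135/2527


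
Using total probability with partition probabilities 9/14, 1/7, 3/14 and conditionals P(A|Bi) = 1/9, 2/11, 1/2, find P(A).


P(A) = P(A|B1)P(B1) + P(A|B2)P(B2) + P(A|B3)P(B3)
= 1/9*9/14 + 2/11*1/7 + 1/2*3/14
= 1/14 + 2/77 + 3/28 = 9/44

9/44


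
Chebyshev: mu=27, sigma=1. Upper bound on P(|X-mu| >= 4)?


k = 4/1 = 4
Chebyshev: P(|X-mu| >= k*sigma) <= 1/k^2 = 1/4^2 = 1/16

1/16


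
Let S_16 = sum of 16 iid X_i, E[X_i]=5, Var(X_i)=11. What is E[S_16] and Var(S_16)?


E[S_n] = n*mu = 16*5 = 80
Var(S_n) = n*sigma^2 = 16*11 = 176

E[S_16]=80, Var(S_16)=176


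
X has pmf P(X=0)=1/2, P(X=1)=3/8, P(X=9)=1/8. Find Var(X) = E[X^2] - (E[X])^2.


E[X] = 3/2, E[X^2] = 21/2
Var(X) = E[X^2] - (E[X])^2 = 21/2 - (3/2)^2 = 33/4

33/4


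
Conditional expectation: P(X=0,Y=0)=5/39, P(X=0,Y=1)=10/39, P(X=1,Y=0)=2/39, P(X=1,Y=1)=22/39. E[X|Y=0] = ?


P(Y=0) = 7/39
E[X|Y=0] = (0*5 + 1*2)/7 = 2/7

2/7


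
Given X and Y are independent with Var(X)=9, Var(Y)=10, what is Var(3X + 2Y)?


Independence => Cov(X,Y)=0
Var(3X + 2Y) = 3^2*Var(X) + 2^2*Var(Y)
= 9*9 + 4*10 = 121

121


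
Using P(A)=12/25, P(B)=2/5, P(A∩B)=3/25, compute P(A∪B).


P(A∪B) = P(A) + P(B) - P(A∩B)
= 12/25 + 2/5 - 3/25 = 19/25

19/25


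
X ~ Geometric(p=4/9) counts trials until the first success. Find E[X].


For geometric (trials until first success), E[X] = 1/p = 1/(4/9) = 9/4

9/4


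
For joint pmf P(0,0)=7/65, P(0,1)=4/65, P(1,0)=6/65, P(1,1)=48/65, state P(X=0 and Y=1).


Read from table: P(X=0, Y=1) = 4/65

4/65


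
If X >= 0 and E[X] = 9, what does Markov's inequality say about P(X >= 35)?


Markov: P(X >= a) <= E[X]/a
P(X >= 35) <= 9/35

9/35


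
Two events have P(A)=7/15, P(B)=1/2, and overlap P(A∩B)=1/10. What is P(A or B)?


P(A∪B) = P(A) + P(B) - P(A∩B)
= 7/15 + 1/2 - 1/10 = 13/15

13/15


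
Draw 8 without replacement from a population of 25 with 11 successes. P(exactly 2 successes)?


P(X=2) = C(11,2)*C(14,6) / C(25,8)
= 55*3003 / 1081575
= 165165/1081575 = 1001/6555

1001/6555


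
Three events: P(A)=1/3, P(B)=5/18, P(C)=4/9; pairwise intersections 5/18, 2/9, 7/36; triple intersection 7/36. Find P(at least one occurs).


P(A∪B∪C) = P(A)+P(B)+P(C) - P(AB)-P(AC)-P(BC) + P(ABC)
= 1/3+5/18+4/9 - 5/18-2/9-7/36 + 7/36
= 5/9

5/9


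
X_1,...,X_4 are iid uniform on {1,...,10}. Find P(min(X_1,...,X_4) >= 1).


P(min >= 1) = P(all X_i >= 1) = (P(X_1 >= 1))^4
= (10/10)^4 = 1^4 = 1

1


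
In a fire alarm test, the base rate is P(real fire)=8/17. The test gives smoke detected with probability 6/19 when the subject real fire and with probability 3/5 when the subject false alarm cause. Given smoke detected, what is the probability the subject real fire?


P(A) = P(A|B)P(B) + P(A|B')P(B') = 6/19*8/17 + 3/5*9/17 = 753/1615
P(B|A) = P(A|B)P(B)/P(A) = (48/323)/(753/1615) = 80/251

80/251


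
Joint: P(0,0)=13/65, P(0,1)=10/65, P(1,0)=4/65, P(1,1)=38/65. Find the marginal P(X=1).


P(X=1) = P(1,0)+P(1,1) = 4/65 + 38/65 = 42/65

42/65


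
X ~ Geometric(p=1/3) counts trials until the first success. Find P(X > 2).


P(X > 2) = P(first 2 trials all fail) = (1-p)^2 = (2/3)^2 = 4/9

4/9


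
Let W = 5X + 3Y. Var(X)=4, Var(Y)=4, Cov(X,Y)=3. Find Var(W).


Var(5X + 3Y) = 5^2*Var(X) + 3^2*Var(Y) + 2*5*3*Cov(X,Y)
= 25*4 + 9*4 + 30*3
= 100 + 36 + 90 = 226

226


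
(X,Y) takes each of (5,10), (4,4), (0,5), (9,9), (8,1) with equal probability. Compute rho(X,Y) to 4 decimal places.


Cov(X,Y) = 0.8400, Var(X) = 10.1600, Var(Y) = 10.9600
rho = Cov/(sqrt(VarX)*sqrt(VarY)) = 0.0796

0.0796


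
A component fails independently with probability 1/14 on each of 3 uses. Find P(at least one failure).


P(at least one) = 1 - P(none)
P(none) = (1 - 1/14)^3 = (13/14)^3 = 2197/2744
P(at least one) = 1 - 2197/2744 = 547/2744

547/2744


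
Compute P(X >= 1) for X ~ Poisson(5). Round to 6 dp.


P(X>=1) = 1 - P(X<=0) = 1 - (e^(-5)*5^0/0!)
≈ 1 - 0.0067379470 = 0.9932620530
≈ 0.993262

0.993262


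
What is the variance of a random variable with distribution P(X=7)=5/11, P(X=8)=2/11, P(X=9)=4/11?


E[X] = 87/11, E[X^2] = 697/11
Var(X) = E[X^2] - (E[X])^2 = 697/11 - (87/11)^2 = 98/121

98/121


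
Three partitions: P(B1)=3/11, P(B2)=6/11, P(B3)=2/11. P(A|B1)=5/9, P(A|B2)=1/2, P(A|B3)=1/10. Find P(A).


P(A) = P(A|B1)P(B1) + P(A|B2)P(B2) + P(A|B3)P(B3)
= 5/9*3/11 + 1/2*6/11 + 1/10*2/11
= 5/33 + 3/11 + 1/55 = 73/165

73/165


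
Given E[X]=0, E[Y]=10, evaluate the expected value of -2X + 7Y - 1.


E[-2X + 7Y - 1] = -2*E[X] + 7*E[Y] - 1
= (-2)*(0) + (7)*(10) + (-1)
= 0 + 70 - 1 = 69

69


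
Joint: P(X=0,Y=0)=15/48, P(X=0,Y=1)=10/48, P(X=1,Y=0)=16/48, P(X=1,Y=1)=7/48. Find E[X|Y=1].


P(Y=1) = 17/48
E[X|Y=1] = (0*10 + 1*7)/17 = 7/17

7/17


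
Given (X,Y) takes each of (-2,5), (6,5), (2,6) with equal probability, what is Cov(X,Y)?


E[X]=2, E[Y]=16/3, E[XY]=32/3
Cov(X,Y) = E[XY] - E[X]E[Y] = 32/3 - 2*16/3 = 0

0


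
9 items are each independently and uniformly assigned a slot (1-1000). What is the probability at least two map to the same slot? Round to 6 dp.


P(all different) = prod((1000-i)/1000 for i=0..8) = 0.964541
P(at least one match) = 1 - 0.964541 = 0.035459

0.035459


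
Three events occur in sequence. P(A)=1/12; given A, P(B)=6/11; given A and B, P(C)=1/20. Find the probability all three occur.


P(A∩B∩C) = P(A) * P(B|A) * P(C|A∩B)
= 1/12 * 6/11 * 1/20
= 1/22 * 1/20 = 1/440

1/440


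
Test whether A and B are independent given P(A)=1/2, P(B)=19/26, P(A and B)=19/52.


P(A)*P(B) = 1/2*19/26 = 19/52
P(A∩B) = 19/52, which equals P(A)P(B), so independent

Yes, A and B are independent


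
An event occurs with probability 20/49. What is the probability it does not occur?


P(A') = 1 - P(A) = 1 - 20/49 = 29/49

29/49


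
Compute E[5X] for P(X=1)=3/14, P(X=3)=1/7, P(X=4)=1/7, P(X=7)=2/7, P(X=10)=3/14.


E[5X] = sum(g(x)*P(x))
= 5*3/14 + 15*1/7 + 20*1/7 + 35*2/7 + 50*3/14
= 375/14

375/14


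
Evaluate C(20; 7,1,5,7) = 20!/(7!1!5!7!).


20! = 2432902008176640000
Denominator: 7!=5040 * 1!=1 * 5!=120 * 7!=5040
Coefficient = 2432902008176640000 / 3048192000 = 798145920

798145920


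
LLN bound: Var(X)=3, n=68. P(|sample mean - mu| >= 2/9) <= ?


Var(Xbar) = Var(X)/n = 3/68
Chebyshev: P(|Xbar-mu| >= 2/9) <= Var(Xbar)/(2/9)^2 = (3/68)/(4/81) = 243/272

243/272


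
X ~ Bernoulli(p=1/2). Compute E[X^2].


For Bernoulli: X in {0,1}
E[X^2] = 0^2*(1-1/2) + 1^2*1/2 = 1/2

1/2


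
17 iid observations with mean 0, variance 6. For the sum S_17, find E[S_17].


E[S_n] = n*E[X_1] = 17*0 = 0

0


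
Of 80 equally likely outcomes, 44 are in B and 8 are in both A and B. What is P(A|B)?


P(A|B) = P(A∩B)/P(B) = (8/80)/(44/80) = 8/44 = 2/11

2/11


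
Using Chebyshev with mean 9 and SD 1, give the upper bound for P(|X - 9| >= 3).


k = 3/1 = 3
Chebyshev: P(|X-mu| >= k*sigma) <= 1/k^2 = 1/3^2 = 1/9

1/9


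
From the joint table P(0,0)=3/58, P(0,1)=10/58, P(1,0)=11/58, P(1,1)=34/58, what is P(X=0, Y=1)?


Read from table: P(X=0, Y=1) = 10/58 = 5/29

5/29


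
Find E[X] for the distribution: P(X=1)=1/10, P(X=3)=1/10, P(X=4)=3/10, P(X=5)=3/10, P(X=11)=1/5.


E[X] = sum(x * P(x))
= 1*1/10 + 3*1/10 + 4*3/10 + 5*3/10 + 11*1/5
= 53/10

53/10


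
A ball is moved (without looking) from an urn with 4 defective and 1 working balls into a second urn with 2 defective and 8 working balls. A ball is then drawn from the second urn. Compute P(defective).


P(transfer defective) = 4/5; P(transfer working) = 1/5
If defective transferred: Urn II has 3 defective of 11, so P(defective|defective moved) = 3/11
If working transferred: Urn II has 2 defective of 11, so P(defective|working moved) = 2/11
By total probability: P(defective) = 4/5*3/11 + 1/5*2/11 = 14/55

14/55


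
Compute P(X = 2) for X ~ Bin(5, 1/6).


P(X=2) = C(5,2) * p^2 * (1-p)^3
= 10 * 1/36 * 125/216
= 625/3888

625/3888


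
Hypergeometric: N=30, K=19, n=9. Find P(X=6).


P(X=6) = C(19,6)*C(11,3) / C(30,9)
= 27132*165 / 14307150
= 4476780/14307150 = 13566/43355

13566/43355


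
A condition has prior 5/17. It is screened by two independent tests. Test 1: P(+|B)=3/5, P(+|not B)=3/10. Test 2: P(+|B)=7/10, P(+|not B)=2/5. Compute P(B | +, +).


After test 1: P(+) = 3/5*5/17 + 3/10*12/17 = 33/85
P(B|+) = (3/17)/(33/85) = 5/11
After test 2 (use post1 as new prior): P(+) = 7/10*5/11 + 2/5*6/11 = 59/110
P(B|+,+) = (7/22)/(59/110) = 35/59

35/59


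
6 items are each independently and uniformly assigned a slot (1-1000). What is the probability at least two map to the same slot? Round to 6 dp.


P(all different) = prod((1000-i)/1000 for i=0..5) = 0.985085
P(at least one match) = 1 - 0.985085 = 0.014915

0.014915


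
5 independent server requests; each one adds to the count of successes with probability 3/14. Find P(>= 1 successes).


P(at least one) = 1 - P(none)
P(none) = (1 - 3/14)^5 = (11/14)^5 = 161051/537824
P(at least one) = 1 - 161051/537824 = 376773/537824

376773/537824


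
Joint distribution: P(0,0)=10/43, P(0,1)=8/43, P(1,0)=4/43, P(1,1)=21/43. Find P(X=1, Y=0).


Read from table: P(X=1, Y=0) = 4/43

4/43


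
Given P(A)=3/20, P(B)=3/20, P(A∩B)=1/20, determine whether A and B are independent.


P(A)*P(B) = 3/20*3/20 = 9/400
P(A∩B) = 1/20 != 9/400, so not independent

No, A and B are not independent


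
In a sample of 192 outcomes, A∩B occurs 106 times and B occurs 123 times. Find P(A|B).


P(A|B) = P(A∩B)/P(B) = (106/192)/(123/192) = 106/123

106/123


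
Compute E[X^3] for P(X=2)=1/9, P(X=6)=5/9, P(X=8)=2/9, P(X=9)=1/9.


E[X^3] = sum(g(x)*P(x))
= 8*1/9 + 216*5/9 + 512*2/9 + 729*1/9
= 947/3

947/3


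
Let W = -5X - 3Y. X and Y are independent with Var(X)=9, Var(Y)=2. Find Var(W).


Independence => Cov(X,Y)=0
Var(-5X - 3Y) = (-5)^2*Var(X) + (-3)^2*Var(Y)
= 25*9 + 9*2 = 243

243


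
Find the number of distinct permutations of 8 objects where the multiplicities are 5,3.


8! = 40320
Denominator: 5!=120 * 3!=6
Coefficient = 40320 / 720 = 56

56


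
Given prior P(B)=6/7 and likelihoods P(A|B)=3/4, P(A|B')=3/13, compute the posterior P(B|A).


P(A) = P(A|B)P(B) + P(A|B')P(B') = 3/4*6/7 + 3/13*1/7 = 123/182
P(B|A) = P(A|B)P(B)/P(A) = (9/14)/(123/182) = 39/41

39/41


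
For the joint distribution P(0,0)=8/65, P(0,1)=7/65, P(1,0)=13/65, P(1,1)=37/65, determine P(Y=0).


P(Y=0) = P(0,0)+P(1,0) = 8/65 + 13/65 = 21/65

21/65


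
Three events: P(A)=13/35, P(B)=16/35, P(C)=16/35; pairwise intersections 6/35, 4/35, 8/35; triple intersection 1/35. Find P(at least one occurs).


P(A∪B∪C) = P(A)+P(B)+P(C) - P(AB)-P(AC)-P(BC) + P(ABC)
= 13/35+16/35+16/35 - 6/35-4/35-8/35 + 1/35
= 4/5

4/5


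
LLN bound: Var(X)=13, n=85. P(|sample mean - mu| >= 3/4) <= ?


Var(Xbar) = Var(X)/n = 13/85
Chebyshev: P(|Xbar-mu| >= 3/4) <= Var(Xbar)/(3/4)^2 = (13/85)/(9/16) = 208/765

208/765


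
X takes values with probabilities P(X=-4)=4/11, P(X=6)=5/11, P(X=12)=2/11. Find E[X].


E[X] = sum(x * P(x))
= -4*4/11 + 6*5/11 + 12*2/11
= 38/11

38/11


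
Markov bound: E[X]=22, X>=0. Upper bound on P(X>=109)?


Markov: P(X >= a) <= E[X]/a
P(X >= 109) <= 22/109

22/109


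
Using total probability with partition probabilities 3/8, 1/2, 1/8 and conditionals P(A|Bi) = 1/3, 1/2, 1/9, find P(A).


P(A) = P(A|B1)P(B1) + P(A|B2)P(B2) + P(A|B3)P(B3)
= 1/3*3/8 + 1/2*1/2 + 1/9*1/8
= 1/8 + 1/4 + 1/72 = 7/18

7/18


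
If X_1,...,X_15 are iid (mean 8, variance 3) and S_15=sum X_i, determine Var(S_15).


By independence, Var(S_n) = n*Var(X_1) = 15*3 = 45

45


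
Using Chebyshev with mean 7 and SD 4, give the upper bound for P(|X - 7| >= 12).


k = 12/4 = 3
Chebyshev: P(|X-mu| >= k*sigma) <= 1/k^2 = 1/3^2 = 1/9

1/9


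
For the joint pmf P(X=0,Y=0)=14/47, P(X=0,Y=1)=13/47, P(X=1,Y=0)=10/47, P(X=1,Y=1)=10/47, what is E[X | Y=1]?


P(Y=1) = 23/47
E[X|Y=1] = (0*13 + 1*10)/23 = 10/23

10/23


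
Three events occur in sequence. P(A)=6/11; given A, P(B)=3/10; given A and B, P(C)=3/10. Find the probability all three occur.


P(A∩B∩C) = P(A) * P(B|A) * P(C|A∩B)
= 6/11 * 3/10 * 3/10
= 9/55 * 3/10 = 27/550

27/550


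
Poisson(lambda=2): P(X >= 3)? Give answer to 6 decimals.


P(X>=3) = 1 - P(X<=2) = 1 - (e^(-2)*2^0/0! + e^(-2)*2^1/1! + e^(-2)*2^2/2!)
≈ 1 - (0.1353352832 + 0.2706705665 + 0.2706705665)
= 1 - 0.6766764162 = 0.3233235838
≈ 0.323324

0.323324


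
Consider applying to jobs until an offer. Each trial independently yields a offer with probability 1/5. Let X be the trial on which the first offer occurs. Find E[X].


For geometric (trials until first success), E[X] = 1/p = 1/(1/5) = 5

5


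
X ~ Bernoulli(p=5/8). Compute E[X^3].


For Bernoulli: X in {0,1}
E[X^3] = 0^3*(1-5/8) + 1^3*5/8 = 5/8

5/8


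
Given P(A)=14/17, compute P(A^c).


P(A') = 1 - P(A) = 1 - 14/17 = 3/17

3/17


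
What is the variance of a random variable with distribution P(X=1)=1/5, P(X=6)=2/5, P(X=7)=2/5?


E[X] = 27/5, E[X^2] = 171/5
Var(X) = E[X^2] - (E[X])^2 = 171/5 - (27/5)^2 = 126/25

126/25


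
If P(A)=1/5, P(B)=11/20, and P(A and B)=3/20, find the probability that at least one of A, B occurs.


P(A∪B) = P(A) + P(B) - P(A∩B)
= 1/5 + 11/20 - 3/20 = 3/5

3/5


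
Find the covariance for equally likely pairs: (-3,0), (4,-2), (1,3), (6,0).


E[X]=2, E[Y]=1/4, E[XY]=-5/4
Cov(X,Y) = E[XY] - E[X]E[Y] = -5/4 - 2*1/4 = -7/4

-7/4


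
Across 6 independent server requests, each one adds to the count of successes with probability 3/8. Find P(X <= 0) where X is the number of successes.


P(X<=0) = P(X=0)
= 15625/262144
= 15625/262144

15625/262144


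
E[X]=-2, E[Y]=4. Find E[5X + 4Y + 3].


E[5X + 4Y + 3] = 5*E[X] + 4*E[Y] + 3
= (5)*(-2) + (4)*(4) + (3)
= -10 + 16 + 3 = 9

9


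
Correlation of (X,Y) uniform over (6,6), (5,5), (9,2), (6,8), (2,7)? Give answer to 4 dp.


Cov(X,Y) = -3.1600, Var(X) = 5.0400, Var(Y) = 4.2400
rho = Cov/(sqrt(VarX)*sqrt(VarY)) = -0.6836

-0.6836


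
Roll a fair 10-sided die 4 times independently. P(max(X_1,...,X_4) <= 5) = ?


P(max <= 5) = P(all X_i <= 5) = (P(X_1 <= 5))^4
= (5/10)^4 = (1/2)^4 = 1/16

1/16


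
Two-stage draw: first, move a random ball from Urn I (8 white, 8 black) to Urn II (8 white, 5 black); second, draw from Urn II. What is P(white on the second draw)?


P(transfer white) = 8/16 = 1/2; P(transfer black) = 1/2
If white transferred: Urn II has 9 white of 14, so P(white|white moved) = 9/14
If black transferred: Urn II has 8 white of 14, so P(white|black moved) = 4/7
By total probability: P(white) = 1/2*9/14 + 1/2*4/7 = 17/28

17/28


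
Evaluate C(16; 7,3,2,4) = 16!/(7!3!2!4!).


16! = 20922789888000
Denominator: 7!=5040 * 3!=6 * 2!=2 * 4!=24
Coefficient = 20922789888000 / 1451520 = 14414400

14414400


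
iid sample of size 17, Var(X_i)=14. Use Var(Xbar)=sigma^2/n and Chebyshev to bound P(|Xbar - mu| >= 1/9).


Var(Xbar) = Var(X)/n = 14/17
Chebyshev: P(|Xbar-mu| >= 1/9) <= Var(Xbar)/(1/9)^2 = (14/17)/(1/81) = 1134/17
Bound exceeds 1, so trivial bound: 1

1


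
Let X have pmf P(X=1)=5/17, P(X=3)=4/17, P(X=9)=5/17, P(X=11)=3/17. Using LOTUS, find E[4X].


E[4X] = sum(g(x)*P(x))
= 4*5/17 + 12*4/17 + 36*5/17 + 44*3/17
= 380/17

380/17


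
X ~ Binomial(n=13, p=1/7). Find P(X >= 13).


P(X>=13) = P(X=13)
= 1/96889010407
= 1/96889010407

1/96889010407


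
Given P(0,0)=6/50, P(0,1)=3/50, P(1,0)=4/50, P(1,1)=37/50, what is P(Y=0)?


P(Y=0) = P(0,0)+P(1,0) = 6/50 + 4/50 = 10/50 = 1/5

1/5


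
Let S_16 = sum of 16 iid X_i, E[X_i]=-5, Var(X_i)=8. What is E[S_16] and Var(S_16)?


E[S_n] = n*mu = 16*-5 = -80
Var(S_n) = n*sigma^2 = 16*8 = 128

E[S_16]=-80, Var(S_16)=128


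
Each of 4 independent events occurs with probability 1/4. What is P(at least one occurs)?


P(at least one) = 1 - P(none)
P(none) = (1 - 1/4)^4 = (3/4)^4 = 81/256
P(at least one) = 1 - 81/256 = 175/256

175/256


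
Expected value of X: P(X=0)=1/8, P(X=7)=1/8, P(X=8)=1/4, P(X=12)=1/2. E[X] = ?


E[X] = sum(x * P(x))
= 0*1/8 + 7*1/8 + 8*1/4 + 12*1/2
= 71/8

71/8


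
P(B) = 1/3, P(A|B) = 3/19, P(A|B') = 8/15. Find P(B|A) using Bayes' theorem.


P(A) = P(A|B)P(B) + P(A|B')P(B') = 3/19*1/3 + 8/15*2/3 = 349/855
P(B|A) = P(A|B)P(B)/P(A) = (1/19)/(349/855) = 45/349

45/349


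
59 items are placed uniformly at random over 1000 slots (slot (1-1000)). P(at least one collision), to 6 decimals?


P(all different) = prod((1000-i)/1000 for i=0..58) = 0.174579
P(at least one match) = 1 - 0.174579 = 0.825421

0.825421


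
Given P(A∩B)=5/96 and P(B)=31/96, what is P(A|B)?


P(A|B) = P(A∩B)/P(B) = (5/96)/(31/96) = 5/31

5/31


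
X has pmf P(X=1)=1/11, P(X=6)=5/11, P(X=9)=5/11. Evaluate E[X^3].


E[X^3] = sum(x^3 * P(x))
= 1*1/11 + 216*5/11 + 729*5/11
= 4726/11

4726/11


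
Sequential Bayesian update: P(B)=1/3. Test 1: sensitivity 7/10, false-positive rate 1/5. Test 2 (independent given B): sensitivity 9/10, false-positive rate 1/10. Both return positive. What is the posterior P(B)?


After test 1: P(+) = 7/10*1/3 + 1/5*2/3 = 11/30
P(B|+) = (7/30)/(11/30) = 7/11
After test 2 (use post1 as new prior): P(+) = 9/10*7/11 + 1/10*4/11 = 67/110
P(B|+,+) = (63/110)/(67/110) = 63/67

63/67


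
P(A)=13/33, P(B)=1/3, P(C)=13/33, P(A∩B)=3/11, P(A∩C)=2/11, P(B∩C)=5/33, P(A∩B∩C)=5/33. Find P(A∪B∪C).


P(A∪B∪C) = P(A)+P(B)+P(C) - P(AB)-P(AC)-P(BC) + P(ABC)
= 13/33+1/3+13/33 - 3/11-2/11-5/33 + 5/33
= 2/3

2/3


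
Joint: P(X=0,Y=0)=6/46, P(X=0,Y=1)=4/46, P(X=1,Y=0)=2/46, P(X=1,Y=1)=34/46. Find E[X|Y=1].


P(Y=1) = 38/46
E[X|Y=1] = (0*4 + 1*34)/38 = 34/38 = 17/19

17/19


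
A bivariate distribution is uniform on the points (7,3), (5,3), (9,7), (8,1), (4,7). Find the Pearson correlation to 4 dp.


Cov(X,Y) = -0.7200, Var(X) = 3.4400, Var(Y) = 5.7600
rho = Cov/(sqrt(VarX)*sqrt(VarY)) = -0.1617

-0.1617


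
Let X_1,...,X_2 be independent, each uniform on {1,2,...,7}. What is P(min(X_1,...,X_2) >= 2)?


P(min >= 2) = P(all X_i >= 2) = (P(X_1 >= 2))^2
= (6/7)^2 = 36/49

36/49


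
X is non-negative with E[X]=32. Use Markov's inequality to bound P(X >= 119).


Markov: P(X >= a) <= E[X]/a
P(X >= 119) <= 32/119

32/119


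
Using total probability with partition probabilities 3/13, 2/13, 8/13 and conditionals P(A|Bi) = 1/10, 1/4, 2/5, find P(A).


P(A) = P(A|B1)P(B1) + P(A|B2)P(B2) + P(A|B3)P(B3)
= 1/10*3/13 + 1/4*2/13 + 2/5*8/13
= 3/130 + 1/26 + 16/65 = 4/13

4/13


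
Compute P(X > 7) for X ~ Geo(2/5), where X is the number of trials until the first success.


P(X > 7) = P(first 7 trials all fail) = (1-p)^7 = (3/5)^7 = 2187/78125

2187/78125


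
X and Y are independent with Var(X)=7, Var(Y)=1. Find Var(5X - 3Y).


Independence => Cov(X,Y)=0
Var(5X - 3Y) = 5^2*Var(X) + (-3)^2*Var(Y)
= 25*7 + 9*1 = 184

184


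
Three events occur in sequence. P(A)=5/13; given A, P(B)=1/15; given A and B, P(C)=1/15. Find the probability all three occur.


P(A∩B∩C) = P(A) * P(B|A) * P(C|A∩B)
= 5/13 * 1/15 * 1/15
= 1/39 * 1/15 = 1/585

1/585


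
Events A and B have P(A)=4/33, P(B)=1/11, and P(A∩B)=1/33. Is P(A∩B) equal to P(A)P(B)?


P(A)*P(B) = 4/33*1/11 = 4/363
P(A∩B) = 1/33 != 4/363, so not independent

No, A and B are not independent


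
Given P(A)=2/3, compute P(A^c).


P(A') = 1 - P(A) = 1 - 2/3 = 1/3

1/3


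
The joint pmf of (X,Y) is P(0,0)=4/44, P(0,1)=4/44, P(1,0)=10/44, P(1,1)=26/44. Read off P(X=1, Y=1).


Read from table: P(X=1, Y=1) = 26/44 = 13/22

13/22


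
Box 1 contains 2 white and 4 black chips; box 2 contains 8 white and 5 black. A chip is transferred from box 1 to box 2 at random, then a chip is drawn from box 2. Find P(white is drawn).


P(transfer white) = 2/6 = 1/3; P(transfer black) = 2/3
If white transferred: Urn II has 9 white of 14, so P(white|white moved) = 9/14
If black transferred: Urn II has 8 white of 14, so P(white|black moved) = 4/7
By total probability: P(white) = 1/3*9/14 + 2/3*4/7 = 25/42

25/42


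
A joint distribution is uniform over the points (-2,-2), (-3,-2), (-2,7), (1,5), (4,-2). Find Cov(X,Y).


E[X]=-2/5, E[Y]=6/5, E[XY]=-7/5
Cov(X,Y) = E[XY] - E[X]E[Y] = -7/5 + 2/5*6/5 = -23/25

-23/25


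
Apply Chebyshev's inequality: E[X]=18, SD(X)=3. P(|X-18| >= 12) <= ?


k = 12/3 = 4
Chebyshev: P(|X-mu| >= k*sigma) <= 1/k^2 = 1/4^2 = 1/16

1/16


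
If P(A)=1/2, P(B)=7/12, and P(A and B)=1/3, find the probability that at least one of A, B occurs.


P(A∪B) = P(A) + P(B) - P(A∩B)
= 1/2 + 7/12 - 1/3 = 3/4

3/4


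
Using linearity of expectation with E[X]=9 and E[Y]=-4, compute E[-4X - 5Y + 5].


E[-4X - 5Y + 5] = -4*E[X] - 5*E[Y] + 5
= (-4)*(9) + (-5)*(-4) + (5)
= -36 + 20 + 5 = -11

-11


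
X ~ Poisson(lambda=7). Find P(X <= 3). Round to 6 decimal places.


P(X<=3) = e^(-7)*7^0/0! + e^(-7)*7^1/1! + e^(-7)*7^2/2! + e^(-7)*7^3/3!
≈ 0.0009118820 + 0.0063831738 + 0.0223411082 + 0.0521292524
= 0.0817654164
≈ 0.081765

0.081765


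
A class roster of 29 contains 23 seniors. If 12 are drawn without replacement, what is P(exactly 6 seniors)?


P(X=6) = C(23,6)*C(6,6) / C(29,12)
= 100947*1 / 51895935
= 100947/51895935 = 11/5655

11/5655


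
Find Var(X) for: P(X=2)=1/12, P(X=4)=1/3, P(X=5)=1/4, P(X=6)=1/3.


E[X] = 19/4, E[X^2] = 287/12
Var(X) = E[X^2] - (E[X])^2 = 287/12 - (19/4)^2 = 65/48

65/48


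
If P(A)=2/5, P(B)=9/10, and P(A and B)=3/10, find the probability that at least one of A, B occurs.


P(A∪B) = P(A) + P(B) - P(A∩B)
= 2/5 + 9/10 - 3/10 = 1

1


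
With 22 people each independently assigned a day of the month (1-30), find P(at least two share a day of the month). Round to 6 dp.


P(all different) = prod((30-i)/30 for i=0..21) = 0.000021
P(at least one match) = 1 - 0.000021 = 0.999979

0.999979


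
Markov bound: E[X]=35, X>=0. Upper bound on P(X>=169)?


Markov: P(X >= a) <= E[X]/a
P(X >= 169) <= 35/169

35/169


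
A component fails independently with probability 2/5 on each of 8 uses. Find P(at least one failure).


P(at least one) = 1 - P(none)
P(none) = (1 - 2/5)^8 = (3/5)^8 = 6561/390625
P(at least one) = 1 - 6561/390625 = 384064/390625

384064/390625


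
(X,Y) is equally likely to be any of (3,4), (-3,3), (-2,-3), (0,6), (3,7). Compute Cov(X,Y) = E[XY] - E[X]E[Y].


E[X]=1/5, E[Y]=17/5, E[XY]=6
Cov(X,Y) = E[XY] - E[X]E[Y] = 6 - 1/5*17/5 = 133/25

133/25


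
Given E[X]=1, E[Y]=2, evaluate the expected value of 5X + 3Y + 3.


E[5X + 3Y + 3] = 5*E[X] + 3*E[Y] + 3
= (5)*(1) + (3)*(2) + (3)
= 5 + 6 + 3 = 14

14


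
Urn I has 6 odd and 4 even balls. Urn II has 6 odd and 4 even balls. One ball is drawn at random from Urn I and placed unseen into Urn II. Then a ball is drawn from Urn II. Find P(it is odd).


P(transfer odd) = 6/10 = 3/5; P(transfer even) = 2/5
If odd transferred: Urn II has 7 odd of 11, so P(odd|odd moved) = 7/11
If even transferred: Urn II has 6 odd of 11, so P(odd|even moved) = 6/11
By total probability: P(odd) = 3/5*7/11 + 2/5*6/11 = 3/5

3/5


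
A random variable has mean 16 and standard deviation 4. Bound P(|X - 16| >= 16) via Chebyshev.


k = 16/4 = 4
Chebyshev: P(|X-mu| >= k*sigma) <= 1/k^2 = 1/4^2 = 1/16

1/16


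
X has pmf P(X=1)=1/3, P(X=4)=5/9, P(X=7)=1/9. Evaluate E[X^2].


E[X^2] = sum(x^2 * P(x))
= 1*1/3 + 16*5/9 + 49*1/9
= 44/3

44/3


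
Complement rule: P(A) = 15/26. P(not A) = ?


P(A') = 1 - P(A) = 1 - 15/26 = 11/26

11/26


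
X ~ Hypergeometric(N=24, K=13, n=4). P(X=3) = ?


P(X=3) = C(13,3)*C(11,1) / C(24,4)
= 286*11 / 10626
= 3146/10626 = 143/483

143/483


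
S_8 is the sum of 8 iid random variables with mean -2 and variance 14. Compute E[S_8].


E[S_n] = n*E[X_1] = 8*-2 = -16

-16


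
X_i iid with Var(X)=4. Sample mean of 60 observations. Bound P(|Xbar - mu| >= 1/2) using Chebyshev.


Var(Xbar) = Var(X)/n = 4/60
Chebyshev: P(|Xbar-mu| >= 1/2) <= Var(Xbar)/(1/2)^2 = (1/15)/(1/4) = 4/15

4/15


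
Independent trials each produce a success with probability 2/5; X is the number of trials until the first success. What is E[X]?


For geometric (trials until first success), E[X] = 1/p = 1/(2/5) = 5/2

5/2


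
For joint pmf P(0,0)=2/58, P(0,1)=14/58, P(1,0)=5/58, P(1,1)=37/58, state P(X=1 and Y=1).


Read from table: P(X=1, Y=1) = 37/58

37/58


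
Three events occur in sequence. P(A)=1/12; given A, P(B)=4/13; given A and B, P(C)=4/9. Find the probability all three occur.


P(A∩B∩C) = P(A) * P(B|A) * P(C|A∩B)
= 1/12 * 4/13 * 4/9
= 1/39 * 4/9 = 4/351

4/351


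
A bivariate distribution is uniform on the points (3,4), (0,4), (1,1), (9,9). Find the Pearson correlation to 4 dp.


Cov(X,Y) = 8.8750, Var(X) = 12.1875, Var(Y) = 8.2500
rho = Cov/(sqrt(VarX)*sqrt(VarY)) = 0.8851

0.8851


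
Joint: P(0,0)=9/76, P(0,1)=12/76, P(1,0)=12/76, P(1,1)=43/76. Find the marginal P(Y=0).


P(Y=0) = P(0,0)+P(1,0) = 9/76 + 12/76 = 21/76

21/76


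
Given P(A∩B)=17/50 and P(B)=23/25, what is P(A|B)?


P(A|B) = P(A∩B)/P(B) = (17/50)/(46/50) = 17/46

17/46


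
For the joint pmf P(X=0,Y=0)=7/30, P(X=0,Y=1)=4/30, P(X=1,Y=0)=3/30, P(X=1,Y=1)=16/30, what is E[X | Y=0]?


P(Y=0) = 10/30
E[X|Y=0] = (0*7 + 1*3)/10 = 3/10

3/10


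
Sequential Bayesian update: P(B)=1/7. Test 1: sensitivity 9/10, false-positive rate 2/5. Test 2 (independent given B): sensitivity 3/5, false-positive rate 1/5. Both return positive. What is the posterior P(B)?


After test 1: P(+) = 9/10*1/7 + 2/5*6/7 = 33/70
P(B|+) = (9/70)/(33/70) = 3/11
After test 2 (use post1 as new prior): P(+) = 3/5*3/11 + 1/5*8/11 = 17/55
P(B|+,+) = (9/55)/(17/55) = 9/17

9/17


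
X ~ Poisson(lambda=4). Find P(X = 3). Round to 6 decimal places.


P(X=3) = e^(-4) * 4^3 / 3!
≈ 0.01831563889 * 64 / 6
≈ 0.195367

0.195367


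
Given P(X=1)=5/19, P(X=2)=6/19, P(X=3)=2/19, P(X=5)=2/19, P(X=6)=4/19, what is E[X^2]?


E[X^2] = sum(g(x)*P(x))
= 1*5/19 + 4*6/19 + 9*2/19 + 25*2/19 + 36*4/19
= 241/19

241/19


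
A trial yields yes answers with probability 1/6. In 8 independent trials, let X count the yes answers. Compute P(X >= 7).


P(X>=7) = P(X=7) + P(X=8)
= 5/209952 + 1/1679616
= 41/1679616

41/1679616


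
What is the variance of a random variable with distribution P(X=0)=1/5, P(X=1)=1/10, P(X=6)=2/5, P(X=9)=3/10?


E[X] = 26/5, E[X^2] = 194/5
Var(X) = E[X^2] - (E[X])^2 = 194/5 - (26/5)^2 = 294/25

294/25


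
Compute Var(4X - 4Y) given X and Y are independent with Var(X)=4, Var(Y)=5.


Independence => Cov(X,Y)=0
Var(4X - 4Y) = 4^2*Var(X) + (-4)^2*Var(Y)
= 16*4 + 16*5 = 144

144


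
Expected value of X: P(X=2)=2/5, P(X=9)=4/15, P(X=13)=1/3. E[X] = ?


E[X] = sum(x * P(x))
= 2*2/5 + 9*4/15 + 13*1/3
= 113/15

113/15


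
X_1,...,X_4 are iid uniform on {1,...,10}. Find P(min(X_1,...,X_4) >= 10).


P(min >= 10) = P(all X_i >= 10) = (P(X_1 >= 10))^4
= (1/10)^4 = 1/10000

1/10000


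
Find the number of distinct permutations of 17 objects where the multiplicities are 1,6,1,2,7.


17! = 355687428096000
Denominator: 1!=1 * 6!=720 * 1!=1 * 2!=2 * 7!=5040
Coefficient = 355687428096000 / 7257600 = 49008960

49008960


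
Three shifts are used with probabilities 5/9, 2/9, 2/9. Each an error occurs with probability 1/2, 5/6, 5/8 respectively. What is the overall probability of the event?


P(A) = P(A|B1)P(B1) + P(A|B2)P(B2) + P(A|B3)P(B3)
= 1/2*5/9 + 5/6*2/9 + 5/8*2/9
= 5/18 + 5/27 + 5/36 = 65/108

65/108


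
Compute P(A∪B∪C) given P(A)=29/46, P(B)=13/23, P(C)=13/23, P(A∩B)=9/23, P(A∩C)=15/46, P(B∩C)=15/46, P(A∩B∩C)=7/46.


P(A∪B∪C) = P(A)+P(B)+P(C) - P(AB)-P(AC)-P(BC) + P(ABC)
= 29/46+13/23+13/23 - 9/23-15/46-15/46 + 7/46
= 20/23

20/23


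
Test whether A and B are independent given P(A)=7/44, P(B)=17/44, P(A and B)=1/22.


P(A)*P(B) = 7/44*17/44 = 119/1936
P(A∩B) = 1/22 != 119/1936, so not independent

No, A and B are not independent


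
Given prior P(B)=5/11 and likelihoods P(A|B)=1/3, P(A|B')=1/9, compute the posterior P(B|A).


P(A) = P(A|B)P(B) + P(A|B')P(B') = 1/3*5/11 + 1/9*6/11 = 7/33
P(B|A) = P(A|B)P(B)/P(A) = (5/33)/(7/33) = 5/7

5/7


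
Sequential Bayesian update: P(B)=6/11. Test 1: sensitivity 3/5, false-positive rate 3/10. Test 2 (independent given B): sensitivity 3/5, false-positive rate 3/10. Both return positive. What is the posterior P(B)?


After test 1: P(+) = 3/5*6/11 + 3/10*5/11 = 51/110
P(B|+) = (18/55)/(51/110) = 12/17
After test 2 (use post1 as new prior): P(+) = 3/5*12/17 + 3/10*5/17 = 87/170
P(B|+,+) = (36/85)/(87/170) = 24/29

24/29
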